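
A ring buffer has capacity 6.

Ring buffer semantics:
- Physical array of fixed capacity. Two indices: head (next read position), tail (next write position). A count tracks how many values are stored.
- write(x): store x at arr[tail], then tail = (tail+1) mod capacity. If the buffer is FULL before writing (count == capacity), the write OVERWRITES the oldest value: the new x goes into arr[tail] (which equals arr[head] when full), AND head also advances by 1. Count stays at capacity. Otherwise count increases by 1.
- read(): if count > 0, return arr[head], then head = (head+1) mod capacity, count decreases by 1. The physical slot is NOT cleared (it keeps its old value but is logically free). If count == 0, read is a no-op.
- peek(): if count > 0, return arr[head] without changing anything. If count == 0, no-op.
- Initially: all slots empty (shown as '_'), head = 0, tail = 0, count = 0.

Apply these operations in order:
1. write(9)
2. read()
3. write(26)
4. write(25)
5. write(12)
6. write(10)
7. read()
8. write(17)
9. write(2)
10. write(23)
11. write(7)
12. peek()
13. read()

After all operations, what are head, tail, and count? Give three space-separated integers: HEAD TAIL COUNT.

After op 1 (write(9)): arr=[9 _ _ _ _ _] head=0 tail=1 count=1
After op 2 (read()): arr=[9 _ _ _ _ _] head=1 tail=1 count=0
After op 3 (write(26)): arr=[9 26 _ _ _ _] head=1 tail=2 count=1
After op 4 (write(25)): arr=[9 26 25 _ _ _] head=1 tail=3 count=2
After op 5 (write(12)): arr=[9 26 25 12 _ _] head=1 tail=4 count=3
After op 6 (write(10)): arr=[9 26 25 12 10 _] head=1 tail=5 count=4
After op 7 (read()): arr=[9 26 25 12 10 _] head=2 tail=5 count=3
After op 8 (write(17)): arr=[9 26 25 12 10 17] head=2 tail=0 count=4
After op 9 (write(2)): arr=[2 26 25 12 10 17] head=2 tail=1 count=5
After op 10 (write(23)): arr=[2 23 25 12 10 17] head=2 tail=2 count=6
After op 11 (write(7)): arr=[2 23 7 12 10 17] head=3 tail=3 count=6
After op 12 (peek()): arr=[2 23 7 12 10 17] head=3 tail=3 count=6
After op 13 (read()): arr=[2 23 7 12 10 17] head=4 tail=3 count=5

Answer: 4 3 5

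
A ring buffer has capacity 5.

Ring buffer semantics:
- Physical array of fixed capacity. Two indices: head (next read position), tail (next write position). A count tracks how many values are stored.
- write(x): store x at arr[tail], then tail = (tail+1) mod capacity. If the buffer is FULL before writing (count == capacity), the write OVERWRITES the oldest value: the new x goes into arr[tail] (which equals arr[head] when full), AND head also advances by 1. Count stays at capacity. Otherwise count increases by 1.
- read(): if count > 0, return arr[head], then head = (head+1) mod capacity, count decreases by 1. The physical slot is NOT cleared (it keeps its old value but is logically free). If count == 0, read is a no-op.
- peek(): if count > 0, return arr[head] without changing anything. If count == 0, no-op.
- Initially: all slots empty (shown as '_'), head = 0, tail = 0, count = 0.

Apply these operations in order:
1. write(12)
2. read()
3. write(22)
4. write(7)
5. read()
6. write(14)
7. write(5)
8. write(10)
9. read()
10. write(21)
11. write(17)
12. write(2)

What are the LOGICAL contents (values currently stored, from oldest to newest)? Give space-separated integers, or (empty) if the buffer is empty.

After op 1 (write(12)): arr=[12 _ _ _ _] head=0 tail=1 count=1
After op 2 (read()): arr=[12 _ _ _ _] head=1 tail=1 count=0
After op 3 (write(22)): arr=[12 22 _ _ _] head=1 tail=2 count=1
After op 4 (write(7)): arr=[12 22 7 _ _] head=1 tail=3 count=2
After op 5 (read()): arr=[12 22 7 _ _] head=2 tail=3 count=1
After op 6 (write(14)): arr=[12 22 7 14 _] head=2 tail=4 count=2
After op 7 (write(5)): arr=[12 22 7 14 5] head=2 tail=0 count=3
After op 8 (write(10)): arr=[10 22 7 14 5] head=2 tail=1 count=4
After op 9 (read()): arr=[10 22 7 14 5] head=3 tail=1 count=3
After op 10 (write(21)): arr=[10 21 7 14 5] head=3 tail=2 count=4
After op 11 (write(17)): arr=[10 21 17 14 5] head=3 tail=3 count=5
After op 12 (write(2)): arr=[10 21 17 2 5] head=4 tail=4 count=5

Answer: 5 10 21 17 2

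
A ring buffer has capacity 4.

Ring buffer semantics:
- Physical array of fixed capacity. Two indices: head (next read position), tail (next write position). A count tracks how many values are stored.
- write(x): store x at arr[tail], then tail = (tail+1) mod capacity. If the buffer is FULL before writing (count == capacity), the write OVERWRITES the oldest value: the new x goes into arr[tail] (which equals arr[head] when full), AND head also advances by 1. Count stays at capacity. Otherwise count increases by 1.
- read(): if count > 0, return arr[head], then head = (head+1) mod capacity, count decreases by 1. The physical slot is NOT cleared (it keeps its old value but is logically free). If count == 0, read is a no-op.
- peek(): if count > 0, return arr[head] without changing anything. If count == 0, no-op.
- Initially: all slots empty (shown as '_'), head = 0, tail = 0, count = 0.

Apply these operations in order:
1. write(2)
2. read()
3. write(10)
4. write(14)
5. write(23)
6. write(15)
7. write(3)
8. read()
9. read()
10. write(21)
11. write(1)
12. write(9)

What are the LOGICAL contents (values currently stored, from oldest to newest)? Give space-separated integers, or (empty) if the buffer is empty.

Answer: 3 21 1 9

Derivation:
After op 1 (write(2)): arr=[2 _ _ _] head=0 tail=1 count=1
After op 2 (read()): arr=[2 _ _ _] head=1 tail=1 count=0
After op 3 (write(10)): arr=[2 10 _ _] head=1 tail=2 count=1
After op 4 (write(14)): arr=[2 10 14 _] head=1 tail=3 count=2
After op 5 (write(23)): arr=[2 10 14 23] head=1 tail=0 count=3
After op 6 (write(15)): arr=[15 10 14 23] head=1 tail=1 count=4
After op 7 (write(3)): arr=[15 3 14 23] head=2 tail=2 count=4
After op 8 (read()): arr=[15 3 14 23] head=3 tail=2 count=3
After op 9 (read()): arr=[15 3 14 23] head=0 tail=2 count=2
After op 10 (write(21)): arr=[15 3 21 23] head=0 tail=3 count=3
After op 11 (write(1)): arr=[15 3 21 1] head=0 tail=0 count=4
After op 12 (write(9)): arr=[9 3 21 1] head=1 tail=1 count=4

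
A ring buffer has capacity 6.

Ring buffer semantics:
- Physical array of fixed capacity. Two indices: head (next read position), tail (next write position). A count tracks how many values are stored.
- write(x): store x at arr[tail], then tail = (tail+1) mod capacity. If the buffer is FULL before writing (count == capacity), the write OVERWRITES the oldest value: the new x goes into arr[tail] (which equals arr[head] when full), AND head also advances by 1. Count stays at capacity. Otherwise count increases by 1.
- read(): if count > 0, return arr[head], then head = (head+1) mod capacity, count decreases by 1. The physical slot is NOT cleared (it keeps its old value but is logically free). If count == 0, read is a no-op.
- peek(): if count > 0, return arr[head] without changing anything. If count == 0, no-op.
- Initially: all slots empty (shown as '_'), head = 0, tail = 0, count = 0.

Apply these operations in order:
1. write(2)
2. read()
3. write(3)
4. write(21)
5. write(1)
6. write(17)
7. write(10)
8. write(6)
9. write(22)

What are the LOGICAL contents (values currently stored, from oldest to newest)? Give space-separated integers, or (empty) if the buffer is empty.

After op 1 (write(2)): arr=[2 _ _ _ _ _] head=0 tail=1 count=1
After op 2 (read()): arr=[2 _ _ _ _ _] head=1 tail=1 count=0
After op 3 (write(3)): arr=[2 3 _ _ _ _] head=1 tail=2 count=1
After op 4 (write(21)): arr=[2 3 21 _ _ _] head=1 tail=3 count=2
After op 5 (write(1)): arr=[2 3 21 1 _ _] head=1 tail=4 count=3
After op 6 (write(17)): arr=[2 3 21 1 17 _] head=1 tail=5 count=4
After op 7 (write(10)): arr=[2 3 21 1 17 10] head=1 tail=0 count=5
After op 8 (write(6)): arr=[6 3 21 1 17 10] head=1 tail=1 count=6
After op 9 (write(22)): arr=[6 22 21 1 17 10] head=2 tail=2 count=6

Answer: 21 1 17 10 6 22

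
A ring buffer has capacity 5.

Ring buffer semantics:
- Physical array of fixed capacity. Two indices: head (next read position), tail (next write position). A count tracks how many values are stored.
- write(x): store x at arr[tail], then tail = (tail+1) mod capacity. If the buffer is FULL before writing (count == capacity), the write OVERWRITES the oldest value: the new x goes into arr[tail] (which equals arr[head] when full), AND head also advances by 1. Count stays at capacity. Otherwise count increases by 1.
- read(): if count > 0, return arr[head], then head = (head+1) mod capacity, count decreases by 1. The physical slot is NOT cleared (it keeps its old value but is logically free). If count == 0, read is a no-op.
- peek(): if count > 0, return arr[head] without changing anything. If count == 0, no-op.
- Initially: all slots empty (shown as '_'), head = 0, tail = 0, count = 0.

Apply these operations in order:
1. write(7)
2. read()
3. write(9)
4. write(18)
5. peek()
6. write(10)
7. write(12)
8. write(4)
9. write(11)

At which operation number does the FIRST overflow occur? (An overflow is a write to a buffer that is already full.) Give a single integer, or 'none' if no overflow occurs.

After op 1 (write(7)): arr=[7 _ _ _ _] head=0 tail=1 count=1
After op 2 (read()): arr=[7 _ _ _ _] head=1 tail=1 count=0
After op 3 (write(9)): arr=[7 9 _ _ _] head=1 tail=2 count=1
After op 4 (write(18)): arr=[7 9 18 _ _] head=1 tail=3 count=2
After op 5 (peek()): arr=[7 9 18 _ _] head=1 tail=3 count=2
After op 6 (write(10)): arr=[7 9 18 10 _] head=1 tail=4 count=3
After op 7 (write(12)): arr=[7 9 18 10 12] head=1 tail=0 count=4
After op 8 (write(4)): arr=[4 9 18 10 12] head=1 tail=1 count=5
After op 9 (write(11)): arr=[4 11 18 10 12] head=2 tail=2 count=5

Answer: 9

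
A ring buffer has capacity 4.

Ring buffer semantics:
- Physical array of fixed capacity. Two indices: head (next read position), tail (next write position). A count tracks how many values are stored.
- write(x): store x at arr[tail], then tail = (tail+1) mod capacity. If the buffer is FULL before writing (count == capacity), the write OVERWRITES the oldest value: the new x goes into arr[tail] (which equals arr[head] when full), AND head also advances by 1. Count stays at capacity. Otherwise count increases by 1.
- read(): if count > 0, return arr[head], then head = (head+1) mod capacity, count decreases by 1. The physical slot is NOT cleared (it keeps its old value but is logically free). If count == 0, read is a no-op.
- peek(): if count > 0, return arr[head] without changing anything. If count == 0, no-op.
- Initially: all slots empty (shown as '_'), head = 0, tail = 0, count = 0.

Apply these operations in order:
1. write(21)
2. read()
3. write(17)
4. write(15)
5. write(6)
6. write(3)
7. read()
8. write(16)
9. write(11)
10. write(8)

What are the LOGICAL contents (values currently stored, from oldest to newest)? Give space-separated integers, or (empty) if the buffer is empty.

After op 1 (write(21)): arr=[21 _ _ _] head=0 tail=1 count=1
After op 2 (read()): arr=[21 _ _ _] head=1 tail=1 count=0
After op 3 (write(17)): arr=[21 17 _ _] head=1 tail=2 count=1
After op 4 (write(15)): arr=[21 17 15 _] head=1 tail=3 count=2
After op 5 (write(6)): arr=[21 17 15 6] head=1 tail=0 count=3
After op 6 (write(3)): arr=[3 17 15 6] head=1 tail=1 count=4
After op 7 (read()): arr=[3 17 15 6] head=2 tail=1 count=3
After op 8 (write(16)): arr=[3 16 15 6] head=2 tail=2 count=4
After op 9 (write(11)): arr=[3 16 11 6] head=3 tail=3 count=4
After op 10 (write(8)): arr=[3 16 11 8] head=0 tail=0 count=4

Answer: 3 16 11 8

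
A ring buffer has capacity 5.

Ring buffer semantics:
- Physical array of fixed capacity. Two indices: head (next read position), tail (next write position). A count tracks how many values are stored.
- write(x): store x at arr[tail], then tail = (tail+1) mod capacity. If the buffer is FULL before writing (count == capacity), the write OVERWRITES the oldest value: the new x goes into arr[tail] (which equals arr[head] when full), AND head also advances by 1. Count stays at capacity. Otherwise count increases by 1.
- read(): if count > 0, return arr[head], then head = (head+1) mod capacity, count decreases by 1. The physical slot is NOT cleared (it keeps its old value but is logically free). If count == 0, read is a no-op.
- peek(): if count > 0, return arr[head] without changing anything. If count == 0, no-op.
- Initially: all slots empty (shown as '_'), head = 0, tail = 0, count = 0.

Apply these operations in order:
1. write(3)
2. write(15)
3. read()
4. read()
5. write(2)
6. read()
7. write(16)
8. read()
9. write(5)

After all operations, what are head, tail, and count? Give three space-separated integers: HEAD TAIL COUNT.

After op 1 (write(3)): arr=[3 _ _ _ _] head=0 tail=1 count=1
After op 2 (write(15)): arr=[3 15 _ _ _] head=0 tail=2 count=2
After op 3 (read()): arr=[3 15 _ _ _] head=1 tail=2 count=1
After op 4 (read()): arr=[3 15 _ _ _] head=2 tail=2 count=0
After op 5 (write(2)): arr=[3 15 2 _ _] head=2 tail=3 count=1
After op 6 (read()): arr=[3 15 2 _ _] head=3 tail=3 count=0
After op 7 (write(16)): arr=[3 15 2 16 _] head=3 tail=4 count=1
After op 8 (read()): arr=[3 15 2 16 _] head=4 tail=4 count=0
After op 9 (write(5)): arr=[3 15 2 16 5] head=4 tail=0 count=1

Answer: 4 0 1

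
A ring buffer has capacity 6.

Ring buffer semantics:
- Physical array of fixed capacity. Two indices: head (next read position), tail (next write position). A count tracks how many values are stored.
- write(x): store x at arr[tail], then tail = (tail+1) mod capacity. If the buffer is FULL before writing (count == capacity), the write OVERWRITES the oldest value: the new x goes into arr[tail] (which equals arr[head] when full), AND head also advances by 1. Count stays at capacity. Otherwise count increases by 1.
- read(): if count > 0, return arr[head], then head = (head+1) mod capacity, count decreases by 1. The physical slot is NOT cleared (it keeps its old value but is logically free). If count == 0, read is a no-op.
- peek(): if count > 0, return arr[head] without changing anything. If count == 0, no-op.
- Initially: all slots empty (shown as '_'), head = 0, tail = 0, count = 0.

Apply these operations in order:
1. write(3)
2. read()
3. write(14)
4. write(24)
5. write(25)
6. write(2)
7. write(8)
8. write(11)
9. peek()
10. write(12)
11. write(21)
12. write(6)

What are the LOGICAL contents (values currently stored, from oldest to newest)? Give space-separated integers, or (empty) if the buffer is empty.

After op 1 (write(3)): arr=[3 _ _ _ _ _] head=0 tail=1 count=1
After op 2 (read()): arr=[3 _ _ _ _ _] head=1 tail=1 count=0
After op 3 (write(14)): arr=[3 14 _ _ _ _] head=1 tail=2 count=1
After op 4 (write(24)): arr=[3 14 24 _ _ _] head=1 tail=3 count=2
After op 5 (write(25)): arr=[3 14 24 25 _ _] head=1 tail=4 count=3
After op 6 (write(2)): arr=[3 14 24 25 2 _] head=1 tail=5 count=4
After op 7 (write(8)): arr=[3 14 24 25 2 8] head=1 tail=0 count=5
After op 8 (write(11)): arr=[11 14 24 25 2 8] head=1 tail=1 count=6
After op 9 (peek()): arr=[11 14 24 25 2 8] head=1 tail=1 count=6
After op 10 (write(12)): arr=[11 12 24 25 2 8] head=2 tail=2 count=6
After op 11 (write(21)): arr=[11 12 21 25 2 8] head=3 tail=3 count=6
After op 12 (write(6)): arr=[11 12 21 6 2 8] head=4 tail=4 count=6

Answer: 2 8 11 12 21 6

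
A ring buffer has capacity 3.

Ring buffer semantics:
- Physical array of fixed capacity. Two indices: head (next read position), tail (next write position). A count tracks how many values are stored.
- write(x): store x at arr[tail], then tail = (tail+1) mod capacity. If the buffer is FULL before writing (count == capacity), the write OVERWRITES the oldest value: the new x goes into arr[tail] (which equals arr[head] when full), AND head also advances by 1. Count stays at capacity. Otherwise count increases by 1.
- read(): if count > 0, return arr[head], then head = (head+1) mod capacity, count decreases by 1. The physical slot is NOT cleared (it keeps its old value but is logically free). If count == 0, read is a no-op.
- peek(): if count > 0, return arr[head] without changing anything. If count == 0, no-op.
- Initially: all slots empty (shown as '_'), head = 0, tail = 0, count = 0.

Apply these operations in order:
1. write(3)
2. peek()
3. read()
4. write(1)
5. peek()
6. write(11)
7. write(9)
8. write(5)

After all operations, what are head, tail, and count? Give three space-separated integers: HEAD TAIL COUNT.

After op 1 (write(3)): arr=[3 _ _] head=0 tail=1 count=1
After op 2 (peek()): arr=[3 _ _] head=0 tail=1 count=1
After op 3 (read()): arr=[3 _ _] head=1 tail=1 count=0
After op 4 (write(1)): arr=[3 1 _] head=1 tail=2 count=1
After op 5 (peek()): arr=[3 1 _] head=1 tail=2 count=1
After op 6 (write(11)): arr=[3 1 11] head=1 tail=0 count=2
After op 7 (write(9)): arr=[9 1 11] head=1 tail=1 count=3
After op 8 (write(5)): arr=[9 5 11] head=2 tail=2 count=3

Answer: 2 2 3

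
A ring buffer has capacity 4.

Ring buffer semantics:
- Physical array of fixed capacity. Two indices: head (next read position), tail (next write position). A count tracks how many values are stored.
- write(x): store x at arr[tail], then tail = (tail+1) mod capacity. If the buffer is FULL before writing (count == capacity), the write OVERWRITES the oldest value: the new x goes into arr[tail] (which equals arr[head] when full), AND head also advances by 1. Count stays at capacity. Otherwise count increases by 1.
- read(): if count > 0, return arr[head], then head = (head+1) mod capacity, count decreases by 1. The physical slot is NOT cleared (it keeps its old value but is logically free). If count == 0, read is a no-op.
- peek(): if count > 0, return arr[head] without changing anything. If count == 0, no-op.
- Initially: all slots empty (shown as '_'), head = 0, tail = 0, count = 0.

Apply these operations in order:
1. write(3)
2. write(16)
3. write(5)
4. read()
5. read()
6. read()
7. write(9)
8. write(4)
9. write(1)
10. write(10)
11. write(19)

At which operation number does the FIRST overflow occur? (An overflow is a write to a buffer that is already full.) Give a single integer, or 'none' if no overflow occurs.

Answer: 11

Derivation:
After op 1 (write(3)): arr=[3 _ _ _] head=0 tail=1 count=1
After op 2 (write(16)): arr=[3 16 _ _] head=0 tail=2 count=2
After op 3 (write(5)): arr=[3 16 5 _] head=0 tail=3 count=3
After op 4 (read()): arr=[3 16 5 _] head=1 tail=3 count=2
After op 5 (read()): arr=[3 16 5 _] head=2 tail=3 count=1
After op 6 (read()): arr=[3 16 5 _] head=3 tail=3 count=0
After op 7 (write(9)): arr=[3 16 5 9] head=3 tail=0 count=1
After op 8 (write(4)): arr=[4 16 5 9] head=3 tail=1 count=2
After op 9 (write(1)): arr=[4 1 5 9] head=3 tail=2 count=3
After op 10 (write(10)): arr=[4 1 10 9] head=3 tail=3 count=4
After op 11 (write(19)): arr=[4 1 10 19] head=0 tail=0 count=4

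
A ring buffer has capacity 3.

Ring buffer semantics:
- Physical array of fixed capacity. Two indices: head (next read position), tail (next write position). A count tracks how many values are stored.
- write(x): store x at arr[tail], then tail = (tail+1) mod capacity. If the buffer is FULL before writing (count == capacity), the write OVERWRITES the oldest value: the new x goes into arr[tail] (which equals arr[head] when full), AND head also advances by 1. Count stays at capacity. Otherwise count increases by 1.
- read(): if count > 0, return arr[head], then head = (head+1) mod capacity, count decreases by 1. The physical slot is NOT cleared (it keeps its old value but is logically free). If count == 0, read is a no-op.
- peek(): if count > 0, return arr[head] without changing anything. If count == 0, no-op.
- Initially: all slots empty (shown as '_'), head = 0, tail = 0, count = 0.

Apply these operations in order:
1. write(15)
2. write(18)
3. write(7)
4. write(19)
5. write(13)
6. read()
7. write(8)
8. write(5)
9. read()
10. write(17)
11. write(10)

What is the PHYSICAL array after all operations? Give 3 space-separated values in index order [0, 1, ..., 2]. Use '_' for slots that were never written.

After op 1 (write(15)): arr=[15 _ _] head=0 tail=1 count=1
After op 2 (write(18)): arr=[15 18 _] head=0 tail=2 count=2
After op 3 (write(7)): arr=[15 18 7] head=0 tail=0 count=3
After op 4 (write(19)): arr=[19 18 7] head=1 tail=1 count=3
After op 5 (write(13)): arr=[19 13 7] head=2 tail=2 count=3
After op 6 (read()): arr=[19 13 7] head=0 tail=2 count=2
After op 7 (write(8)): arr=[19 13 8] head=0 tail=0 count=3
After op 8 (write(5)): arr=[5 13 8] head=1 tail=1 count=3
After op 9 (read()): arr=[5 13 8] head=2 tail=1 count=2
After op 10 (write(17)): arr=[5 17 8] head=2 tail=2 count=3
After op 11 (write(10)): arr=[5 17 10] head=0 tail=0 count=3

Answer: 5 17 10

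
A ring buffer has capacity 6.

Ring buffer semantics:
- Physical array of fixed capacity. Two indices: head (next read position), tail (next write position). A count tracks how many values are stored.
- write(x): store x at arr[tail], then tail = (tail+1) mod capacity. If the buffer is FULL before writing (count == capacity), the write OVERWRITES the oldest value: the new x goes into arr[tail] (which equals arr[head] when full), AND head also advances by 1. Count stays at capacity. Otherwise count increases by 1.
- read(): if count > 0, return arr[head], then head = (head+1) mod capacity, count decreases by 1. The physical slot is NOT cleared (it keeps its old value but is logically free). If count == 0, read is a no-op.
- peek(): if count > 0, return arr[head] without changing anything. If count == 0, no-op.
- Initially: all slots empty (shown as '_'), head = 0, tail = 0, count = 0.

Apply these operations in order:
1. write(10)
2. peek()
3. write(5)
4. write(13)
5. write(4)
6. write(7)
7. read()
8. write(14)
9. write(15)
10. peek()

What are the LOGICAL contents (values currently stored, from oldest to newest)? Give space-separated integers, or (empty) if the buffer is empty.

After op 1 (write(10)): arr=[10 _ _ _ _ _] head=0 tail=1 count=1
After op 2 (peek()): arr=[10 _ _ _ _ _] head=0 tail=1 count=1
After op 3 (write(5)): arr=[10 5 _ _ _ _] head=0 tail=2 count=2
After op 4 (write(13)): arr=[10 5 13 _ _ _] head=0 tail=3 count=3
After op 5 (write(4)): arr=[10 5 13 4 _ _] head=0 tail=4 count=4
After op 6 (write(7)): arr=[10 5 13 4 7 _] head=0 tail=5 count=5
After op 7 (read()): arr=[10 5 13 4 7 _] head=1 tail=5 count=4
After op 8 (write(14)): arr=[10 5 13 4 7 14] head=1 tail=0 count=5
After op 9 (write(15)): arr=[15 5 13 4 7 14] head=1 tail=1 count=6
After op 10 (peek()): arr=[15 5 13 4 7 14] head=1 tail=1 count=6

Answer: 5 13 4 7 14 15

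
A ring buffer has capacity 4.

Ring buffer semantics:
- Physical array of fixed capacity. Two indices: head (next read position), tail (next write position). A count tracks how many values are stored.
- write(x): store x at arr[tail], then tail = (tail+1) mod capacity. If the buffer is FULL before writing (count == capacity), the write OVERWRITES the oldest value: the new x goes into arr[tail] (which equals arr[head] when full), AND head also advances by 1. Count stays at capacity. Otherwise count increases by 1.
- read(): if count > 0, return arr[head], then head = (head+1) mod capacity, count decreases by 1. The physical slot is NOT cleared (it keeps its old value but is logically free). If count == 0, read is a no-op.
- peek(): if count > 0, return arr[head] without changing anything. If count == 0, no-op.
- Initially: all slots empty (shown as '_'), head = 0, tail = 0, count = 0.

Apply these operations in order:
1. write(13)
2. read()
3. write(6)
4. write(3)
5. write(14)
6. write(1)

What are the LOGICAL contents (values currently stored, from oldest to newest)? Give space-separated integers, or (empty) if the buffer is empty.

Answer: 6 3 14 1

Derivation:
After op 1 (write(13)): arr=[13 _ _ _] head=0 tail=1 count=1
After op 2 (read()): arr=[13 _ _ _] head=1 tail=1 count=0
After op 3 (write(6)): arr=[13 6 _ _] head=1 tail=2 count=1
After op 4 (write(3)): arr=[13 6 3 _] head=1 tail=3 count=2
After op 5 (write(14)): arr=[13 6 3 14] head=1 tail=0 count=3
After op 6 (write(1)): arr=[1 6 3 14] head=1 tail=1 count=4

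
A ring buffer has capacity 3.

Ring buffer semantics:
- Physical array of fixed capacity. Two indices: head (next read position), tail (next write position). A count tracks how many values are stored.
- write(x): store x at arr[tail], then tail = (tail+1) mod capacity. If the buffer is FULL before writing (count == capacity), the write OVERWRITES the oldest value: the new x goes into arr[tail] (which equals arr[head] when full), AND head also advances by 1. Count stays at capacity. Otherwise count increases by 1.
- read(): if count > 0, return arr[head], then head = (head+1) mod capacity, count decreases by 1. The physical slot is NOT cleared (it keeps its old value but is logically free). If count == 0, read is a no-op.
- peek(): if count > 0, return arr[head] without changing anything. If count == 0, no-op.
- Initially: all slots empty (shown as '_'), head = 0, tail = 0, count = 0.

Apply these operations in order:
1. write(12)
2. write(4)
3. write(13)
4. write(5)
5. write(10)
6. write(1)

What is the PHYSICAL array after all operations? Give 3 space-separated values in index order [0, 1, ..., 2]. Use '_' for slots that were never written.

After op 1 (write(12)): arr=[12 _ _] head=0 tail=1 count=1
After op 2 (write(4)): arr=[12 4 _] head=0 tail=2 count=2
After op 3 (write(13)): arr=[12 4 13] head=0 tail=0 count=3
After op 4 (write(5)): arr=[5 4 13] head=1 tail=1 count=3
After op 5 (write(10)): arr=[5 10 13] head=2 tail=2 count=3
After op 6 (write(1)): arr=[5 10 1] head=0 tail=0 count=3

Answer: 5 10 1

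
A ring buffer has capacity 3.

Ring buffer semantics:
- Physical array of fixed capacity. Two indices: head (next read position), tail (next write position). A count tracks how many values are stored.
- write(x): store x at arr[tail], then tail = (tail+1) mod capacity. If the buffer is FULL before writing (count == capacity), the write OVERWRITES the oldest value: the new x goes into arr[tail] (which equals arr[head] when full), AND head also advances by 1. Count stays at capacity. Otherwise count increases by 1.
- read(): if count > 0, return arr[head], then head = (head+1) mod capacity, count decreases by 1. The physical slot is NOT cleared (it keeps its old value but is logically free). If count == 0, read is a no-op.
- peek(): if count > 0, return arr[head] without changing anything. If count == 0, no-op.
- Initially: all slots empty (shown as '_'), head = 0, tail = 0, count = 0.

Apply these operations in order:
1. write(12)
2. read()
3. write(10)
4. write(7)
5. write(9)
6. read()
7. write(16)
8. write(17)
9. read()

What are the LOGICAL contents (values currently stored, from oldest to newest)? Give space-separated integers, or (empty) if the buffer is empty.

After op 1 (write(12)): arr=[12 _ _] head=0 tail=1 count=1
After op 2 (read()): arr=[12 _ _] head=1 tail=1 count=0
After op 3 (write(10)): arr=[12 10 _] head=1 tail=2 count=1
After op 4 (write(7)): arr=[12 10 7] head=1 tail=0 count=2
After op 5 (write(9)): arr=[9 10 7] head=1 tail=1 count=3
After op 6 (read()): arr=[9 10 7] head=2 tail=1 count=2
After op 7 (write(16)): arr=[9 16 7] head=2 tail=2 count=3
After op 8 (write(17)): arr=[9 16 17] head=0 tail=0 count=3
After op 9 (read()): arr=[9 16 17] head=1 tail=0 count=2

Answer: 16 17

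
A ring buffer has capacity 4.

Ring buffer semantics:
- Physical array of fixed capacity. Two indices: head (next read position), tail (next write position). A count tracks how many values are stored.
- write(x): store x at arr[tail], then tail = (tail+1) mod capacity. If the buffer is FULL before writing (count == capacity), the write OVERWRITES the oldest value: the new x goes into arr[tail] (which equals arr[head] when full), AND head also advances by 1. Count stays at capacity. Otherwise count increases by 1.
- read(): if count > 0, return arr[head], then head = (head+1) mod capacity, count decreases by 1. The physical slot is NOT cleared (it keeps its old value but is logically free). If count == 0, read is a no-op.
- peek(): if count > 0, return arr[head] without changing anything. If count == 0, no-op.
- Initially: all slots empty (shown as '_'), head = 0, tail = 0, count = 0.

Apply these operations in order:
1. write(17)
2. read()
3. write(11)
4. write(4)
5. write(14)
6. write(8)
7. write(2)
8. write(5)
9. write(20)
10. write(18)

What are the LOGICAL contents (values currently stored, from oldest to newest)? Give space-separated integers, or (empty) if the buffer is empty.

Answer: 2 5 20 18

Derivation:
After op 1 (write(17)): arr=[17 _ _ _] head=0 tail=1 count=1
After op 2 (read()): arr=[17 _ _ _] head=1 tail=1 count=0
After op 3 (write(11)): arr=[17 11 _ _] head=1 tail=2 count=1
After op 4 (write(4)): arr=[17 11 4 _] head=1 tail=3 count=2
After op 5 (write(14)): arr=[17 11 4 14] head=1 tail=0 count=3
After op 6 (write(8)): arr=[8 11 4 14] head=1 tail=1 count=4
After op 7 (write(2)): arr=[8 2 4 14] head=2 tail=2 count=4
After op 8 (write(5)): arr=[8 2 5 14] head=3 tail=3 count=4
After op 9 (write(20)): arr=[8 2 5 20] head=0 tail=0 count=4
After op 10 (write(18)): arr=[18 2 5 20] head=1 tail=1 count=4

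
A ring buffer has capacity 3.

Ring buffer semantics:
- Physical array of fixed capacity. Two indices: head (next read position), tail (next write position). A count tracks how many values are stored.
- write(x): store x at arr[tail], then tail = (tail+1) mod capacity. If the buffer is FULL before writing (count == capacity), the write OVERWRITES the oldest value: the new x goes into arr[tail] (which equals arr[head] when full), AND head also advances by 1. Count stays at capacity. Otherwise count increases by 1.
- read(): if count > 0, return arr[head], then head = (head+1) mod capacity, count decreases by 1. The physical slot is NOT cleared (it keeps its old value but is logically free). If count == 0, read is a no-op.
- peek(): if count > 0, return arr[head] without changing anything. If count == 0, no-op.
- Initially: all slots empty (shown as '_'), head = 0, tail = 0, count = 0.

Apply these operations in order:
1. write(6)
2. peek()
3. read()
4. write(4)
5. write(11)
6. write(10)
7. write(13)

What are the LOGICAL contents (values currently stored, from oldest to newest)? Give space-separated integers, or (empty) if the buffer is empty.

After op 1 (write(6)): arr=[6 _ _] head=0 tail=1 count=1
After op 2 (peek()): arr=[6 _ _] head=0 tail=1 count=1
After op 3 (read()): arr=[6 _ _] head=1 tail=1 count=0
After op 4 (write(4)): arr=[6 4 _] head=1 tail=2 count=1
After op 5 (write(11)): arr=[6 4 11] head=1 tail=0 count=2
After op 6 (write(10)): arr=[10 4 11] head=1 tail=1 count=3
After op 7 (write(13)): arr=[10 13 11] head=2 tail=2 count=3

Answer: 11 10 13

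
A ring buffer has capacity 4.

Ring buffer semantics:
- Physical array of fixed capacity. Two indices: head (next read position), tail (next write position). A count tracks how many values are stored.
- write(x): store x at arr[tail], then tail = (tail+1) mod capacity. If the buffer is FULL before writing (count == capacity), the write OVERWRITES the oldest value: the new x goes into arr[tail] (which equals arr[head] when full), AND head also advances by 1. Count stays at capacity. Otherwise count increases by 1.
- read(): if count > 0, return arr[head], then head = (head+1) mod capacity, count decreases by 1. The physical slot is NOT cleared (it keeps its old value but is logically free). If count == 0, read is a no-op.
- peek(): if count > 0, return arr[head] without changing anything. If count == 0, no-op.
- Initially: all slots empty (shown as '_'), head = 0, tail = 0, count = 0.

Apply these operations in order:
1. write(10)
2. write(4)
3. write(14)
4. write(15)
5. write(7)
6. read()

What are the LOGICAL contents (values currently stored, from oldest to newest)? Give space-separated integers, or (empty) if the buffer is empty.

Answer: 14 15 7

Derivation:
After op 1 (write(10)): arr=[10 _ _ _] head=0 tail=1 count=1
After op 2 (write(4)): arr=[10 4 _ _] head=0 tail=2 count=2
After op 3 (write(14)): arr=[10 4 14 _] head=0 tail=3 count=3
After op 4 (write(15)): arr=[10 4 14 15] head=0 tail=0 count=4
After op 5 (write(7)): arr=[7 4 14 15] head=1 tail=1 count=4
After op 6 (read()): arr=[7 4 14 15] head=2 tail=1 count=3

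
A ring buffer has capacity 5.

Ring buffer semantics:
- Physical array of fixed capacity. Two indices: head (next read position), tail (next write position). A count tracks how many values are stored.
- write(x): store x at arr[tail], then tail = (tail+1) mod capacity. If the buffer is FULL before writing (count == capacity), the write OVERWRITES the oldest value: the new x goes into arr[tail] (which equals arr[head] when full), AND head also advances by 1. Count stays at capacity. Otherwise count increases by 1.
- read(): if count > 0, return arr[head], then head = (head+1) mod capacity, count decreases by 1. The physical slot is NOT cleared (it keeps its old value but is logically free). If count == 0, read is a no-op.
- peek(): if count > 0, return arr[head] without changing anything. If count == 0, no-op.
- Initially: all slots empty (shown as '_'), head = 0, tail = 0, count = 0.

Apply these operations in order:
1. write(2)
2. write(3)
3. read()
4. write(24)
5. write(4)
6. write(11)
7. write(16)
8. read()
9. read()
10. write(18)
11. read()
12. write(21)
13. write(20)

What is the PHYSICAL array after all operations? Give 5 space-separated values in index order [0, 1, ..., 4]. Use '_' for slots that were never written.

Answer: 16 18 21 20 11

Derivation:
After op 1 (write(2)): arr=[2 _ _ _ _] head=0 tail=1 count=1
After op 2 (write(3)): arr=[2 3 _ _ _] head=0 tail=2 count=2
After op 3 (read()): arr=[2 3 _ _ _] head=1 tail=2 count=1
After op 4 (write(24)): arr=[2 3 24 _ _] head=1 tail=3 count=2
After op 5 (write(4)): arr=[2 3 24 4 _] head=1 tail=4 count=3
After op 6 (write(11)): arr=[2 3 24 4 11] head=1 tail=0 count=4
After op 7 (write(16)): arr=[16 3 24 4 11] head=1 tail=1 count=5
After op 8 (read()): arr=[16 3 24 4 11] head=2 tail=1 count=4
After op 9 (read()): arr=[16 3 24 4 11] head=3 tail=1 count=3
After op 10 (write(18)): arr=[16 18 24 4 11] head=3 tail=2 count=4
After op 11 (read()): arr=[16 18 24 4 11] head=4 tail=2 count=3
After op 12 (write(21)): arr=[16 18 21 4 11] head=4 tail=3 count=4
After op 13 (write(20)): arr=[16 18 21 20 11] head=4 tail=4 count=5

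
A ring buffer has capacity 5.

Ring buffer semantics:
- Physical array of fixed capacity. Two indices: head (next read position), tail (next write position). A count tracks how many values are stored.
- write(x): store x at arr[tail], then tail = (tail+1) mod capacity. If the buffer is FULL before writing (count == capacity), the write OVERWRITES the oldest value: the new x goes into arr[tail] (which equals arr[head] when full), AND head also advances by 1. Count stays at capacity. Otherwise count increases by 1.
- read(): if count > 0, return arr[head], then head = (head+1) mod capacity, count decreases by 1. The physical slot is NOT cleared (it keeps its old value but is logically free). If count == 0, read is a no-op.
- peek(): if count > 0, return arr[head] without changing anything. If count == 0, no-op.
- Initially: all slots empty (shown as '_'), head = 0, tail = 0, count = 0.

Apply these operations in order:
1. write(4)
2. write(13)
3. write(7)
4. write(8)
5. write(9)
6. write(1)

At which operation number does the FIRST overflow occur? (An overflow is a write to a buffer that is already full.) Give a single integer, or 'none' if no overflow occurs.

Answer: 6

Derivation:
After op 1 (write(4)): arr=[4 _ _ _ _] head=0 tail=1 count=1
After op 2 (write(13)): arr=[4 13 _ _ _] head=0 tail=2 count=2
After op 3 (write(7)): arr=[4 13 7 _ _] head=0 tail=3 count=3
After op 4 (write(8)): arr=[4 13 7 8 _] head=0 tail=4 count=4
After op 5 (write(9)): arr=[4 13 7 8 9] head=0 tail=0 count=5
After op 6 (write(1)): arr=[1 13 7 8 9] head=1 tail=1 count=5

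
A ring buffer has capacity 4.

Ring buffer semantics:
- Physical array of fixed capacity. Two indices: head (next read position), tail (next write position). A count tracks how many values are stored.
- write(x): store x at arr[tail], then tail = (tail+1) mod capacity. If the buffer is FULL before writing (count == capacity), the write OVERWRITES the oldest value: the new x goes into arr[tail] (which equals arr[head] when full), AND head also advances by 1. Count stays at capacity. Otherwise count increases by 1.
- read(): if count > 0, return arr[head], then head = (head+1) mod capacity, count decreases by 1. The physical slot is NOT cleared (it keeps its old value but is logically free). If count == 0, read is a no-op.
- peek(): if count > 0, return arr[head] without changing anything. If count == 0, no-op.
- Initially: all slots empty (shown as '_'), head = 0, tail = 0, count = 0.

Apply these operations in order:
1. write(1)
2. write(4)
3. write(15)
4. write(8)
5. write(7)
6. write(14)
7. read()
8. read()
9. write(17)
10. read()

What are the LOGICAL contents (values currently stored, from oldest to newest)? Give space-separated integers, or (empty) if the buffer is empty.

Answer: 14 17

Derivation:
After op 1 (write(1)): arr=[1 _ _ _] head=0 tail=1 count=1
After op 2 (write(4)): arr=[1 4 _ _] head=0 tail=2 count=2
After op 3 (write(15)): arr=[1 4 15 _] head=0 tail=3 count=3
After op 4 (write(8)): arr=[1 4 15 8] head=0 tail=0 count=4
After op 5 (write(7)): arr=[7 4 15 8] head=1 tail=1 count=4
After op 6 (write(14)): arr=[7 14 15 8] head=2 tail=2 count=4
After op 7 (read()): arr=[7 14 15 8] head=3 tail=2 count=3
After op 8 (read()): arr=[7 14 15 8] head=0 tail=2 count=2
After op 9 (write(17)): arr=[7 14 17 8] head=0 tail=3 count=3
After op 10 (read()): arr=[7 14 17 8] head=1 tail=3 count=2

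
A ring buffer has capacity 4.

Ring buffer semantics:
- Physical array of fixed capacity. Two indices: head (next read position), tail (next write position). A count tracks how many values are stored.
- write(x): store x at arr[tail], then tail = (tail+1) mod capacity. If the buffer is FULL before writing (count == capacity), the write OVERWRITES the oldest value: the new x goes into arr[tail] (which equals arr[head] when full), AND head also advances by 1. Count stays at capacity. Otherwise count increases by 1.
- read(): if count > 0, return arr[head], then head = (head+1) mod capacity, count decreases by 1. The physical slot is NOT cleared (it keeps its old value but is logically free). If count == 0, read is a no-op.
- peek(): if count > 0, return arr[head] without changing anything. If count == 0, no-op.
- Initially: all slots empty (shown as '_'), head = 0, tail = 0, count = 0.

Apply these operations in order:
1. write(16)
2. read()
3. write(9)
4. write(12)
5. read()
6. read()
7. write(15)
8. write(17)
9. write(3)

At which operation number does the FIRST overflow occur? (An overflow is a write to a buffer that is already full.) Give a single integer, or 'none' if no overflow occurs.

Answer: none

Derivation:
After op 1 (write(16)): arr=[16 _ _ _] head=0 tail=1 count=1
After op 2 (read()): arr=[16 _ _ _] head=1 tail=1 count=0
After op 3 (write(9)): arr=[16 9 _ _] head=1 tail=2 count=1
After op 4 (write(12)): arr=[16 9 12 _] head=1 tail=3 count=2
After op 5 (read()): arr=[16 9 12 _] head=2 tail=3 count=1
After op 6 (read()): arr=[16 9 12 _] head=3 tail=3 count=0
After op 7 (write(15)): arr=[16 9 12 15] head=3 tail=0 count=1
After op 8 (write(17)): arr=[17 9 12 15] head=3 tail=1 count=2
After op 9 (write(3)): arr=[17 3 12 15] head=3 tail=2 count=3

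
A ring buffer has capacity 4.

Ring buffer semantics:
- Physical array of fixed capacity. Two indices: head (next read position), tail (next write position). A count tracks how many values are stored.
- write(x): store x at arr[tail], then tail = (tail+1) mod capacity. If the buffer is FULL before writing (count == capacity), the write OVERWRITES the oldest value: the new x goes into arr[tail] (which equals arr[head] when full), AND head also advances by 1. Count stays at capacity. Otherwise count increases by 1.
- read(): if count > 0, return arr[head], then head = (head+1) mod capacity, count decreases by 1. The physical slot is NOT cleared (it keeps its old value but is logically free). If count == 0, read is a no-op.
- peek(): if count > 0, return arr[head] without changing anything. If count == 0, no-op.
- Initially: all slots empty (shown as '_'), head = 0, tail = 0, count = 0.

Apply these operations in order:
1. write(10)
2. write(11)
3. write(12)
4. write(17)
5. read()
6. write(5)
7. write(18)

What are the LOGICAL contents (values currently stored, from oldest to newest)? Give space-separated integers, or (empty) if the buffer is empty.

After op 1 (write(10)): arr=[10 _ _ _] head=0 tail=1 count=1
After op 2 (write(11)): arr=[10 11 _ _] head=0 tail=2 count=2
After op 3 (write(12)): arr=[10 11 12 _] head=0 tail=3 count=3
After op 4 (write(17)): arr=[10 11 12 17] head=0 tail=0 count=4
After op 5 (read()): arr=[10 11 12 17] head=1 tail=0 count=3
After op 6 (write(5)): arr=[5 11 12 17] head=1 tail=1 count=4
After op 7 (write(18)): arr=[5 18 12 17] head=2 tail=2 count=4

Answer: 12 17 5 18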